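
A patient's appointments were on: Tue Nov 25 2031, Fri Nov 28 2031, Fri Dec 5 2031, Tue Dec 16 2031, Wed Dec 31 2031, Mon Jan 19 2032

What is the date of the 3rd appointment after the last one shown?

Fri Apr 9 2032

The spacing grows by 4 each time: 3, 7, 11, 15, 19 days.
Next gap: 23 days. Mon Jan 19 2032 + 23 days = Wed Feb 11 2032.
Next gap: 27 days. Wed Feb 11 2032 + 27 days = Tue Mar 9 2032.
Next gap: 31 days. Tue Mar 9 2032 + 31 days = Fri Apr 9 2032.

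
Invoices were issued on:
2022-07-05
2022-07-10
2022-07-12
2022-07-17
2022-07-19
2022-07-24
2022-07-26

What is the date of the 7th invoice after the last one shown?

Every event lands on a Tuesday or Sunday (gaps cycle 5, 2, 5, 2, 5, 2).
So the schedule is: every Tuesday and Sunday.
The following Sunday is 2022-07-31.
Next Tuesday: 2022-08-02.
Next Sunday: 2022-08-07.
Next Tuesday: 2022-08-09.
Next Sunday: 2022-08-14.
Next Tuesday: 2022-08-16.
The following Sunday is 2022-08-21.

2022-08-21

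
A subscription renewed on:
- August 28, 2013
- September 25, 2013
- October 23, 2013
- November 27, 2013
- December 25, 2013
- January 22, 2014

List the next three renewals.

All dates are Wednesdays, 28, 28, 35, 28, 28 days apart.
Specifically, the 4th Wednesday of each month.
February 2014 — 4th Wednesday is February 26, 2014.
March 2014 — 4th Wednesday is March 26, 2014.
4th Wednesday of April 2014: April 23, 2014.

February 26, 2014; March 26, 2014; April 23, 2014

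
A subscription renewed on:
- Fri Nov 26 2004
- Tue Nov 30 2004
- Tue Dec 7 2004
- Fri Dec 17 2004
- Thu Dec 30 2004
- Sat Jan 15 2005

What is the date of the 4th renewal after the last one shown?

Tue Apr 19 2005

Intervals are 4, 7, 10, 13, 16 days — an arithmetic progression with common difference 3.
Next gap: 19 days. Sat Jan 15 2005 + 19 days = Thu Feb 3 2005.
Next gap: 22 days. Thu Feb 3 2005 + 22 days = Fri Feb 25 2005.
Next gap: 25 days. Fri Feb 25 2005 + 25 days = Tue Mar 22 2005.
Next gap: 28 days. Tue Mar 22 2005 + 28 days = Tue Apr 19 2005.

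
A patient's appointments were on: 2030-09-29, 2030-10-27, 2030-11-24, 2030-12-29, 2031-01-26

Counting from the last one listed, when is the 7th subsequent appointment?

All Sundays; the gaps (28, 28, 35, 28) vary with month length.
This is the last Sunday of each month.
February 2031 ends with Sunday 2031-02-23.
March 2031 ends with Sunday 2031-03-30.
April 2031 ends with Sunday 2031-04-27.
Last Sunday of May 2031: 2031-05-25.
Last Sunday of June 2031: 2031-06-29.
Last Sunday of July 2031: 2031-07-27.
Last Sunday of August 2031: 2031-08-31.

2031-08-31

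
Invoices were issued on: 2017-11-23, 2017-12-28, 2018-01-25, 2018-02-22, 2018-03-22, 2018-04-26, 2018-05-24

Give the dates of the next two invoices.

2018-06-28, 2018-07-26

Gaps: 35, 28, 28, 28, 35, 28 days — a mix of 28 and 35. Every date is a Thursday.
Each is the 4th Thursday of its month.
June 2018 — 4th Thursday is 2018-06-28.
July 2018 — 4th Thursday is 2018-07-26.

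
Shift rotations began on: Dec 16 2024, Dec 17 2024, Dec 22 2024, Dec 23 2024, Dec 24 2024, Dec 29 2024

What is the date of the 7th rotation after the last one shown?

The gap pattern 1, 5, 1, 1, 5 repeats every 3 events.
These are the Mondays, Tuesdays and Sundays of each week.
The following Monday is Dec 30 2024.
Next Tuesday: Dec 31 2024.
The following Sunday is Jan 5 2025.
Next Monday: Jan 6 2025.
Next Tuesday: Jan 7 2025.
The following Sunday is Jan 12 2025.
Next Monday: Jan 13 2025.

Jan 13 2025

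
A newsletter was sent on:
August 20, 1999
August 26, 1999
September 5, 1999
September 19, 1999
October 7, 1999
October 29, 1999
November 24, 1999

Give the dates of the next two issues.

Intervals are 6, 10, 14, 18, 22, 26 days — an arithmetic progression with common difference 4.
Next gap: 30 days. November 24, 1999 + 30 days = December 24, 1999.
Next gap: 34 days. December 24, 1999 + 34 days = January 27, 2000.

December 24, 1999; January 27, 2000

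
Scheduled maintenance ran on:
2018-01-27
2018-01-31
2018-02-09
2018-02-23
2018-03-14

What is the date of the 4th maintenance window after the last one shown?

2018-07-18

Gaps: 4, 9, 14, 19 days — each gap is 5 larger than the previous one.
Next gap: 24 days. 2018-03-14 + 24 days = 2018-04-07.
Next gap: 29 days. 2018-04-07 + 29 days = 2018-05-06.
Next gap: 34 days. 2018-05-06 + 34 days = 2018-06-09.
Next gap: 39 days. 2018-06-09 + 39 days = 2018-07-18.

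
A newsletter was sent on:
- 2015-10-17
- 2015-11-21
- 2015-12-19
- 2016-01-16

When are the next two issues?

2016-02-20, 2016-03-19

These are Saturdays at 28- or 35-day spacing (35, 28, 28).
The pattern: 3rd Saturday of the month.
3rd Saturday of February 2016: 2016-02-20.
March 2016 — 3rd Saturday is 2016-03-19.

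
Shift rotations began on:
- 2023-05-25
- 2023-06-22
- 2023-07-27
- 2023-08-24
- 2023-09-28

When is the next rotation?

Gaps: 28, 35, 28, 35 days — a mix of 28 and 35. Every date is a Thursday.
Each is the 4th Thursday of its month.
4th Thursday of October 2023: 2023-10-26.

2023-10-26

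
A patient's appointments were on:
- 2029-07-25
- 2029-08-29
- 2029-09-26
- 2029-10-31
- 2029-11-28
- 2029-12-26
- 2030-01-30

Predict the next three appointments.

Every date is a Wednesday; gaps 35, 28, 35, 28, 28, 35 days.
Each is the last Wednesday of its month (at least one falls on the 29th or later, ruling out '4th Wednesday').
Last Wednesday of February 2030: 2030-02-27.
March 2030 ends with Wednesday 2030-03-27.
April 2030 ends with Wednesday 2030-04-24.

2030-02-27, 2030-03-27, 2030-04-24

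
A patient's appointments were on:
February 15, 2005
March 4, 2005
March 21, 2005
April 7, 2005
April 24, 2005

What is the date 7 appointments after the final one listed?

Every event comes 17 days after the last (17, 17, 17, 17).
April 24, 2005 + 17 days = May 11, 2005.
May 11, 2005 + 17 days = May 28, 2005.
May 28, 2005 + 17 days = June 14, 2005.
June 14, 2005 + 17 days = July 1, 2005.
July 1, 2005 + 17 days = July 18, 2005.
July 18, 2005 + 17 days = August 4, 2005.
August 4, 2005 + 17 days = August 21, 2005.

August 21, 2005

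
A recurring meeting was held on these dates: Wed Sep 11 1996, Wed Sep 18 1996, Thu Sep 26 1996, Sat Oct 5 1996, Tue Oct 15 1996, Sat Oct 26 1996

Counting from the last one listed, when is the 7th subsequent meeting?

Sat Feb 8 1997

Gaps: 7, 8, 9, 10, 11 days — each gap is 1 larger than the previous one.
Next gap: 12 days. Sat Oct 26 1996 + 12 days = Thu Nov 7 1996.
Next gap: 13 days. Thu Nov 7 1996 + 13 days = Wed Nov 20 1996.
Next gap: 14 days. Wed Nov 20 1996 + 14 days = Wed Dec 4 1996.
Next gap: 15 days. Wed Dec 4 1996 + 15 days = Thu Dec 19 1996.
Next gap: 16 days. Thu Dec 19 1996 + 16 days = Sat Jan 4 1997.
Next gap: 17 days. Sat Jan 4 1997 + 17 days = Tue Jan 21 1997.
Next gap: 18 days. Tue Jan 21 1997 + 18 days = Sat Feb 8 1997.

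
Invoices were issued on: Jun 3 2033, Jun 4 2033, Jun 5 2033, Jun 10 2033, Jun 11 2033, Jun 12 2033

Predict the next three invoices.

Every event lands on a Friday or Saturday or Sunday (gaps cycle 1, 1, 5, 1, 1).
So the schedule is: every Friday, Saturday and Sunday.
The following Friday is Jun 17 2033.
The following Saturday is Jun 18 2033.
The following Sunday is Jun 19 2033.

Jun 17 2033, Jun 18 2033, Jun 19 2033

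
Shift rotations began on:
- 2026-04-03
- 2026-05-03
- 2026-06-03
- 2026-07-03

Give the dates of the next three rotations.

Gaps: 30, 31, 30 days — not constant. Every event is on the 3rd of the month.
Pattern: the 3rd of each month.
Next: August 2026 → 2026-08-03.
September 2026: 2026-09-03.
October 2026: 2026-10-03.

2026-08-03, 2026-09-03, 2026-10-03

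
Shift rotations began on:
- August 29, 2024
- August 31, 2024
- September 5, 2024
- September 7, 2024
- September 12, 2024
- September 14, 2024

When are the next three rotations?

September 19, 2024; September 21, 2024; September 26, 2024

The gap pattern 2, 5, 2, 5, 2 repeats every 2 events.
These are the Thursdays and Saturdays of each week.
The following Thursday is September 19, 2024.
Next Saturday: September 21, 2024.
The following Thursday is September 26, 2024.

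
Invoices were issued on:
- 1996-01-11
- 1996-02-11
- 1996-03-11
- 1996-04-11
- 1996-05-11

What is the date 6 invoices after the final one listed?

The day-of-month is always 11 (31, 29, 31, 30 days between events).
So this recurs on the 11th of each month.
June 1996: 1996-06-11.
July 1996: 1996-07-11.
August 1996: 1996-08-11.
September 1996: 1996-09-11.
Next: October 1996 → 1996-10-11.
Next: November 1996 → 1996-11-11.

1996-11-11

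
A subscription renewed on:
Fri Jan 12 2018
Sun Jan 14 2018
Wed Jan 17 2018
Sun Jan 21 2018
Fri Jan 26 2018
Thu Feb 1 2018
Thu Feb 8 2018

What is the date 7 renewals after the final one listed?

Intervals are 2, 3, 4, 5, 6, 7 days — an arithmetic progression with common difference 1.
Next gap: 8 days. Thu Feb 8 2018 + 8 days = Fri Feb 16 2018.
Next gap: 9 days. Fri Feb 16 2018 + 9 days = Sun Feb 25 2018.
Next gap: 10 days. Sun Feb 25 2018 + 10 days = Wed Mar 7 2018.
Next gap: 11 days. Wed Mar 7 2018 + 11 days = Sun Mar 18 2018.
Next gap: 12 days. Sun Mar 18 2018 + 12 days = Fri Mar 30 2018.
Next gap: 13 days. Fri Mar 30 2018 + 13 days = Thu Apr 12 2018.
Next gap: 14 days. Thu Apr 12 2018 + 14 days = Thu Apr 26 2018.

Thu Apr 26 2018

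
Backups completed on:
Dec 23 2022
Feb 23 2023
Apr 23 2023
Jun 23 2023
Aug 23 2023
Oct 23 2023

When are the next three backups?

The day-of-month is always 23 (62, 59, 61, 61, 61 days between events).
So this recurs on the 23rd of every 2 months.
December 2023: Dec 23 2023.
Next: February 2024 → Feb 23 2024.
Next: April 2024 → Apr 23 2024.

Dec 23 2023, Feb 23 2024, Apr 23 2024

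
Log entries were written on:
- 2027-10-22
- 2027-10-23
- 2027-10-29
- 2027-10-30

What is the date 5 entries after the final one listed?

2027-11-19

Gaps: 1, 6, 1 days — not constant, but cyclic with period 2.
The events fall on every Friday and Saturday.
Next Friday: 2027-11-05.
Next Saturday: 2027-11-06.
Next Friday: 2027-11-12.
The following Saturday is 2027-11-13.
The following Friday is 2027-11-19.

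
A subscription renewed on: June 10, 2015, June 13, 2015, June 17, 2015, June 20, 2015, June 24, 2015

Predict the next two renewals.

June 27, 2015; July 1, 2015

Every event lands on a Wednesday or Saturday (gaps cycle 3, 4, 3, 4).
So the schedule is: every Wednesday and Saturday.
Next Saturday: June 27, 2015.
Next Wednesday: July 1, 2015.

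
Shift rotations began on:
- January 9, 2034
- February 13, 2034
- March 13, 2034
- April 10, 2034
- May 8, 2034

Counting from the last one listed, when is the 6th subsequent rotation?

These are Mondays at 28- or 35-day spacing (35, 28, 28, 28).
The pattern: 2nd Monday of the month.
June 2034 — 2nd Monday is June 12, 2034.
July 2034 — 2nd Monday is July 10, 2034.
2nd Monday of August 2034: August 14, 2034.
September 2034 — 2nd Monday is September 11, 2034.
October 2034 — 2nd Monday is October 9, 2034.
2nd Monday of November 2034: November 13, 2034.

November 13, 2034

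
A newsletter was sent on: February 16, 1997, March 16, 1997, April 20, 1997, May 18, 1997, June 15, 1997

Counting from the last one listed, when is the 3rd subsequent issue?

September 21, 1997

Gaps: 28, 35, 28, 28 days — a mix of 28 and 35. Every date is a Sunday.
Each is the 3rd Sunday of its month.
3rd Sunday of July 1997: July 20, 1997.
August 1997 — 3rd Sunday is August 17, 1997.
September 1997 — 3rd Sunday is September 21, 1997.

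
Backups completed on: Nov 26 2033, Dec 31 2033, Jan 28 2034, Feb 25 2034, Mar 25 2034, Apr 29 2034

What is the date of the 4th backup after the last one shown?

These are Saturdays with 35, 28, 28, 28, 35-day gaps.
Each is the final Saturday of its month — Dec 31 2033 is past the 28th, so '4th Saturday' doesn't fit.
Last Saturday of May 2034: May 27 2034.
June 2034 ends with Saturday Jun 24 2034.
Last Saturday of July 2034: Jul 29 2034.
August 2034 ends with Saturday Aug 26 2034.

Aug 26 2034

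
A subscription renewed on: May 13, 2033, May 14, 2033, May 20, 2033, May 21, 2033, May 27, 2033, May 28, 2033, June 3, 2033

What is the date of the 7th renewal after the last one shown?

June 25, 2033

Every event lands on a Friday or Saturday (gaps cycle 1, 6, 1, 6, 1, 6).
So the schedule is: every Friday and Saturday.
The following Saturday is June 4, 2033.
Next Friday: June 10, 2033.
Next Saturday: June 11, 2033.
The following Friday is June 17, 2033.
The following Saturday is June 18, 2033.
The following Friday is June 24, 2033.
Next Saturday: June 25, 2033.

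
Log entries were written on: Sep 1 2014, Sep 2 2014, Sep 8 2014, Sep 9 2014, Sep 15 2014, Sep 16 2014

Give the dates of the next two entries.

Sep 22 2014, Sep 23 2014

Gaps: 1, 6, 1, 6, 1 days — not constant, but cyclic with period 2.
The events fall on every Monday and Tuesday.
The following Monday is Sep 22 2014.
Next Tuesday: Sep 23 2014.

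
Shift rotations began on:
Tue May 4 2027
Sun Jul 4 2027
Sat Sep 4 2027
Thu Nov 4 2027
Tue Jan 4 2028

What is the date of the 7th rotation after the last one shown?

Sun Mar 4 2029

Gaps: 61, 62, 61, 61 days — not constant. Every event is on the 4th of the month.
Pattern: the 4th of every 2 months.
March 2028: Sat Mar 4 2028.
Next: May 2028 → Thu May 4 2028.
July 2028: Tue Jul 4 2028.
September 2028: Mon Sep 4 2028.
November 2028: Sat Nov 4 2028.
January 2029: Thu Jan 4 2029.
March 2029: Sun Mar 4 2029.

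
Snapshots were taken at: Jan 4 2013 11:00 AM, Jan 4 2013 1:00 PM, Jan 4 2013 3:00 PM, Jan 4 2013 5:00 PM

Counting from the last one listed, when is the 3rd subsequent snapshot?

Jan 4 2013 11:00 PM

The interval is a steady 2 hours (2, 2, 2).
Jan 4 2013 5:00 PM + 2 h = Jan 4 2013 7:00 PM.
Jan 4 2013 7:00 PM + 2 h = Jan 4 2013 9:00 PM.
Jan 4 2013 9:00 PM + 2 h = Jan 4 2013 11:00 PM.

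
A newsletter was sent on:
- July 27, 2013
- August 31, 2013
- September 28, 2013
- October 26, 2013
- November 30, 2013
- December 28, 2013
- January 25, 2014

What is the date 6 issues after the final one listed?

July 26, 2014

Every date is a Saturday; gaps 35, 28, 28, 35, 28, 28 days.
Each is the last Saturday of its month (at least one falls on the 29th or later, ruling out '4th Saturday').
February 2014 ends with Saturday February 22, 2014.
Last Saturday of March 2014: March 29, 2014.
Last Saturday of April 2014: April 26, 2014.
May 2014 ends with Saturday May 31, 2014.
June 2014 ends with Saturday June 28, 2014.
July 2014 ends with Saturday July 26, 2014.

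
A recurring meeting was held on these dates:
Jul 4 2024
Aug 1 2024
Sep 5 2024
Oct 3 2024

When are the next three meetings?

Nov 7 2024, Dec 5 2024, Jan 2 2025

All dates are Thursdays, 28, 35, 28 days apart.
Specifically, the 1st Thursday of each month.
1st Thursday of November 2024: Nov 7 2024.
1st Thursday of December 2024: Dec 5 2024.
January 2025 — 1st Thursday is Jan 2 2025.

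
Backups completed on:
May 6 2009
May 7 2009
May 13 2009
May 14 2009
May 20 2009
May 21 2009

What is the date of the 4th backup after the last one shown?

Gaps: 1, 6, 1, 6, 1 days — not constant, but cyclic with period 2.
The events fall on every Wednesday and Thursday.
Next Wednesday: May 27 2009.
The following Thursday is May 28 2009.
Next Wednesday: Jun 3 2009.
Next Thursday: Jun 4 2009.

Jun 4 2009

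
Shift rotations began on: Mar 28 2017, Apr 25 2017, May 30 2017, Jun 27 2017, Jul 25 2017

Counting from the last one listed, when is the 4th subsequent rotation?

All Tuesdays; the gaps (28, 35, 28, 28) vary with month length.
This is the last Tuesday of each month.
August 2017 ends with Tuesday Aug 29 2017.
Last Tuesday of September 2017: Sep 26 2017.
October 2017 ends with Tuesday Oct 31 2017.
Last Tuesday of November 2017: Nov 28 2017.

Nov 28 2017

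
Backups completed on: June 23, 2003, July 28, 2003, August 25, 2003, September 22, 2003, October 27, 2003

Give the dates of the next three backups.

November 24, 2003; December 22, 2003; January 26, 2004

These are Mondays at 28- or 35-day spacing (35, 28, 28, 35).
The pattern: 4th Monday of the month.
November 2003 — 4th Monday is November 24, 2003.
December 2003 — 4th Monday is December 22, 2003.
4th Monday of January 2004: January 26, 2004.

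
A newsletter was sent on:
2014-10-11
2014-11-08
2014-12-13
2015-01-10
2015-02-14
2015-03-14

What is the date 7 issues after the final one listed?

2015-10-10

All dates are Saturdays, 28, 35, 28, 35, 28 days apart.
Specifically, the 2nd Saturday of each month.
April 2015 — 2nd Saturday is 2015-04-11.
2nd Saturday of May 2015: 2015-05-09.
2nd Saturday of June 2015: 2015-06-13.
2nd Saturday of July 2015: 2015-07-11.
2nd Saturday of August 2015: 2015-08-08.
2nd Saturday of September 2015: 2015-09-12.
October 2015 — 2nd Saturday is 2015-10-10.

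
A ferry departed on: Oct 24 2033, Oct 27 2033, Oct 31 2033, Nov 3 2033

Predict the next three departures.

Nov 7 2033, Nov 10 2033, Nov 14 2033

The gap pattern 3, 4, 3 repeats every 2 events.
These are the Mondays and Thursdays of each week.
The following Monday is Nov 7 2033.
The following Thursday is Nov 10 2033.
Next Monday: Nov 14 2033.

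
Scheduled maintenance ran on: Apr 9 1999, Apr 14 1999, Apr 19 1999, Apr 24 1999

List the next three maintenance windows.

Apr 29 1999, May 4 1999, May 9 1999

Every event comes 5 days after the last (5, 5, 5).
Apr 24 1999 + 5 days = Apr 29 1999.
Apr 29 1999 + 5 days = May 4 1999.
May 4 1999 + 5 days = May 9 1999.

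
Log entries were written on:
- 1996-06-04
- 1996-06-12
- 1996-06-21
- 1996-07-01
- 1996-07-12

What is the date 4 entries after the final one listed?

1996-09-04

Intervals are 8, 9, 10, 11 days — an arithmetic progression with common difference 1.
Next gap: 12 days. 1996-07-12 + 12 days = 1996-07-24.
Next gap: 13 days. 1996-07-24 + 13 days = 1996-08-06.
Next gap: 14 days. 1996-08-06 + 14 days = 1996-08-20.
Next gap: 15 days. 1996-08-20 + 15 days = 1996-09-04.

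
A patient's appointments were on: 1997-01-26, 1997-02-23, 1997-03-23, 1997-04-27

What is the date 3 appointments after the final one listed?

1997-07-27

Gaps: 28, 28, 35 days — a mix of 28 and 35. Every date is a Sunday.
Each is the 4th Sunday of its month.
4th Sunday of May 1997: 1997-05-25.
June 1997 — 4th Sunday is 1997-06-22.
4th Sunday of July 1997: 1997-07-27.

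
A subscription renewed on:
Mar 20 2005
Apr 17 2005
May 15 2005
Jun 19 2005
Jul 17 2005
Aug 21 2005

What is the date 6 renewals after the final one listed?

Feb 19 2006

All dates are Sundays, 28, 28, 35, 28, 35 days apart.
Specifically, the 3rd Sunday of each month.
3rd Sunday of September 2005: Sep 18 2005.
3rd Sunday of October 2005: Oct 16 2005.
3rd Sunday of November 2005: Nov 20 2005.
3rd Sunday of December 2005: Dec 18 2005.
3rd Sunday of January 2006: Jan 15 2006.
February 2006 — 3rd Sunday is Feb 19 2006.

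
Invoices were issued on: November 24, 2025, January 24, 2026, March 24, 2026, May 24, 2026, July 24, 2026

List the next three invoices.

September 24, 2026; November 24, 2026; January 24, 2027

The day-of-month is always 24 (61, 59, 61, 61 days between events).
So this recurs on the 24th of every 2 months.
September 2026: September 24, 2026.
November 2026: November 24, 2026.
January 2027: January 24, 2027.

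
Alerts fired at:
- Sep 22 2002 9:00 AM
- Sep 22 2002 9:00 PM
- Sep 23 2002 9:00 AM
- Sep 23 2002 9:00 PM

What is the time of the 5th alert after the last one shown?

Sep 26 2002 9:00 AM

Spacing: 12, 12, 12 h — constant 12 h.
Sep 23 2002 9:00 PM + 12 h = Sep 24 2002 9:00 AM.
Sep 24 2002 9:00 AM + 12 h = Sep 24 2002 9:00 PM.
Sep 24 2002 9:00 PM + 12 h = Sep 25 2002 9:00 AM.
Sep 25 2002 9:00 AM + 12 h = Sep 25 2002 9:00 PM.
Sep 25 2002 9:00 PM + 12 h = Sep 26 2002 9:00 AM.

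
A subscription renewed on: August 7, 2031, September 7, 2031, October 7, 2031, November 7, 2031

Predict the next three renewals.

The day-of-month is always 7 (31, 30, 31 days between events).
So this recurs on the 7th of each month.
December 2031: December 7, 2031.
January 2032: January 7, 2032.
Next: February 2032 → February 7, 2032.

December 7, 2031; January 7, 2032; February 7, 2032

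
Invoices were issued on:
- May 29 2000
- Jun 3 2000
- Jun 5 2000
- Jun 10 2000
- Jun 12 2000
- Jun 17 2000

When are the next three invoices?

Jun 19 2000, Jun 24 2000, Jun 26 2000

Every event lands on a Monday or Saturday (gaps cycle 5, 2, 5, 2, 5).
So the schedule is: every Monday and Saturday.
The following Monday is Jun 19 2000.
Next Saturday: Jun 24 2000.
The following Monday is Jun 26 2000.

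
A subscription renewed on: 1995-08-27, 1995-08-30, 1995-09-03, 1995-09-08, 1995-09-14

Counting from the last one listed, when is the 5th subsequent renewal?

1995-10-29

Gaps: 3, 4, 5, 6 days — each gap is 1 larger than the previous one.
Next gap: 7 days. 1995-09-14 + 7 days = 1995-09-21.
Next gap: 8 days. 1995-09-21 + 8 days = 1995-09-29.
Next gap: 9 days. 1995-09-29 + 9 days = 1995-10-08.
Next gap: 10 days. 1995-10-08 + 10 days = 1995-10-18.
Next gap: 11 days. 1995-10-18 + 11 days = 1995-10-29.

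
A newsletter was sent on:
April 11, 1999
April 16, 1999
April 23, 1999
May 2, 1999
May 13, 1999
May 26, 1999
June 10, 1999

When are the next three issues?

Intervals are 5, 7, 9, 11, 13, 15 days — an arithmetic progression with common difference 2.
Next gap: 17 days. June 10, 1999 + 17 days = June 27, 1999.
Next gap: 19 days. June 27, 1999 + 19 days = July 16, 1999.
Next gap: 21 days. July 16, 1999 + 21 days = August 6, 1999.

June 27, 1999; July 16, 1999; August 6, 1999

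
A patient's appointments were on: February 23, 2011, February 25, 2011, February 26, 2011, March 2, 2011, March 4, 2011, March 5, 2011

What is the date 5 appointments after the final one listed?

March 18, 2011

Gaps: 2, 1, 4, 2, 1 days — not constant, but cyclic with period 3.
The events fall on every Wednesday, Friday and Saturday.
The following Wednesday is March 9, 2011.
Next Friday: March 11, 2011.
Next Saturday: March 12, 2011.
Next Wednesday: March 16, 2011.
Next Friday: March 18, 2011.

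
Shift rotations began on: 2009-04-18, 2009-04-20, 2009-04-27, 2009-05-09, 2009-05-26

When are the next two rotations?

2009-06-17, 2009-07-14

Intervals are 2, 7, 12, 17 days — an arithmetic progression with common difference 5.
Next gap: 22 days. 2009-05-26 + 22 days = 2009-06-17.
Next gap: 27 days. 2009-06-17 + 27 days = 2009-07-14.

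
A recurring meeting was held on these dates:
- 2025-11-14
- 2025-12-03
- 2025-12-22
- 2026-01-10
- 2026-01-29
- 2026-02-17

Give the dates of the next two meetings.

The spacing is 19, 19, 19, 19, 19 days — always 19 days.
2026-02-17 + 19 days = 2026-03-08.
2026-03-08 + 19 days = 2026-03-27.

2026-03-08, 2026-03-27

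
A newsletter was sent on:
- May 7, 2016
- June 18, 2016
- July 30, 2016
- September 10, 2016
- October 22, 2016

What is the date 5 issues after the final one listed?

May 20, 2017

Every event comes 42 days after the last (42, 42, 42, 42).
October 22, 2016 + 42 days = December 3, 2016.
December 3, 2016 + 42 days = January 14, 2017.
January 14, 2017 + 42 days = February 25, 2017.
February 25, 2017 + 42 days = April 8, 2017.
April 8, 2017 + 42 days = May 20, 2017.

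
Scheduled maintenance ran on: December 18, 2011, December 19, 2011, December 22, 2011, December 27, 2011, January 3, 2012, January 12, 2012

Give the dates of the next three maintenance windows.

Intervals are 1, 3, 5, 7, 9 days — an arithmetic progression with common difference 2.
Next gap: 11 days. January 12, 2012 + 11 days = January 23, 2012.
Next gap: 13 days. January 23, 2012 + 13 days = February 5, 2012.
Next gap: 15 days. February 5, 2012 + 15 days = February 20, 2012.

January 23, 2012; February 5, 2012; February 20, 2012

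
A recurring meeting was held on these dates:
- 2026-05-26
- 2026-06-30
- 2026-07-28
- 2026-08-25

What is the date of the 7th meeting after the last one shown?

These are Tuesdays with 35, 28, 28-day gaps.
Each is the final Tuesday of its month — 2026-06-30 is past the 28th, so '4th Tuesday' doesn't fit.
September 2026 ends with Tuesday 2026-09-29.
October 2026 ends with Tuesday 2026-10-27.
Last Tuesday of November 2026: 2026-11-24.
December 2026 ends with Tuesday 2026-12-29.
January 2027 ends with Tuesday 2027-01-26.
Last Tuesday of February 2027: 2027-02-23.
Last Tuesday of March 2027: 2027-03-30.

2027-03-30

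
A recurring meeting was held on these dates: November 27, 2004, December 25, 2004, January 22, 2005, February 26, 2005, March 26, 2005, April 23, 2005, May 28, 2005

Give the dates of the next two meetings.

Gaps: 28, 28, 35, 28, 28, 35 days — a mix of 28 and 35. Every date is a Saturday.
Each is the 4th Saturday of its month.
June 2005 — 4th Saturday is June 25, 2005.
4th Saturday of July 2005: July 23, 2005.

June 25, 2005; July 23, 2005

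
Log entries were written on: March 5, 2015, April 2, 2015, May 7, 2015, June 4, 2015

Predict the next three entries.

July 2, 2015; August 6, 2015; September 3, 2015

Gaps: 28, 35, 28 days — a mix of 28 and 35. Every date is a Thursday.
Each is the 1st Thursday of its month.
July 2015 — 1st Thursday is July 2, 2015.
August 2015 — 1st Thursday is August 6, 2015.
September 2015 — 1st Thursday is September 3, 2015.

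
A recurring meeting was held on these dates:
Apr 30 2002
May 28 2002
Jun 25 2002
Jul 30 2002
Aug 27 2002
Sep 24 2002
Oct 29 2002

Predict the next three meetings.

Every date is a Tuesday; gaps 28, 28, 35, 28, 28, 35 days.
Each is the last Tuesday of its month (at least one falls on the 29th or later, ruling out '4th Tuesday').
November 2002 ends with Tuesday Nov 26 2002.
Last Tuesday of December 2002: Dec 31 2002.
January 2003 ends with Tuesday Jan 28 2003.

Nov 26 2002, Dec 31 2002, Jan 28 2003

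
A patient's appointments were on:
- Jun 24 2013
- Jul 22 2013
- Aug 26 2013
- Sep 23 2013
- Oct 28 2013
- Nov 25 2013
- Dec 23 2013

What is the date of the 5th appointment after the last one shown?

May 26 2014

All dates are Mondays, 28, 35, 28, 35, 28, 28 days apart.
Specifically, the 4th Monday of each month.
January 2014 — 4th Monday is Jan 27 2014.
4th Monday of February 2014: Feb 24 2014.
March 2014 — 4th Monday is Mar 24 2014.
4th Monday of April 2014: Apr 28 2014.
May 2014 — 4th Monday is May 26 2014.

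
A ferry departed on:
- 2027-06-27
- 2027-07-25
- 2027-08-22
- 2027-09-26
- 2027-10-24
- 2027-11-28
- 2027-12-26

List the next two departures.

2028-01-23, 2028-02-27

These are Sundays at 28- or 35-day spacing (28, 28, 35, 28, 35, 28).
The pattern: 4th Sunday of the month.
January 2028 — 4th Sunday is 2028-01-23.
February 2028 — 4th Sunday is 2028-02-27.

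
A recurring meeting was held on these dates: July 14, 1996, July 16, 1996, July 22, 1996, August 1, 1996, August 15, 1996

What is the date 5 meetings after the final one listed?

December 23, 1996

The spacing grows by 4 each time: 2, 6, 10, 14 days.
Next gap: 18 days. August 15, 1996 + 18 days = September 2, 1996.
Next gap: 22 days. September 2, 1996 + 22 days = September 24, 1996.
Next gap: 26 days. September 24, 1996 + 26 days = October 20, 1996.
Next gap: 30 days. October 20, 1996 + 30 days = November 19, 1996.
Next gap: 34 days. November 19, 1996 + 34 days = December 23, 1996.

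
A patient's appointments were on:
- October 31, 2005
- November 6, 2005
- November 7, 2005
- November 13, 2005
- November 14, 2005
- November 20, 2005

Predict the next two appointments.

Gaps: 6, 1, 6, 1, 6 days — not constant, but cyclic with period 2.
The events fall on every Monday and Sunday.
Next Monday: November 21, 2005.
The following Sunday is November 27, 2005.

November 21, 2005; November 27, 2005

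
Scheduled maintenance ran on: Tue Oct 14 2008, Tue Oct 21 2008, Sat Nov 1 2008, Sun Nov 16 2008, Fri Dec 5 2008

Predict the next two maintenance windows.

Gaps: 7, 11, 15, 19 days — each gap is 4 larger than the previous one.
Next gap: 23 days. Fri Dec 5 2008 + 23 days = Sun Dec 28 2008.
Next gap: 27 days. Sun Dec 28 2008 + 27 days = Sat Jan 24 2009.

Sun Dec 28 2008, Sat Jan 24 2009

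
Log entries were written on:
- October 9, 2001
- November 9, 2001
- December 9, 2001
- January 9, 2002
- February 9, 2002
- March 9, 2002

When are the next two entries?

Each date is the 9th; the gaps (31, 30, 31, 31, 28) track the month lengths.
The rule is the 9th of each month.
April 2002: April 9, 2002.
May 2002: May 9, 2002.

April 9, 2002; May 9, 2002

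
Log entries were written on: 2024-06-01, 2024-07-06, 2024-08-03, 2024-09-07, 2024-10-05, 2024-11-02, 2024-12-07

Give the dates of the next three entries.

2025-01-04, 2025-02-01, 2025-03-01

These are Saturdays at 28- or 35-day spacing (35, 28, 35, 28, 28, 35).
The pattern: 1st Saturday of the month.
1st Saturday of January 2025: 2025-01-04.
February 2025 — 1st Saturday is 2025-02-01.
1st Saturday of March 2025: 2025-03-01.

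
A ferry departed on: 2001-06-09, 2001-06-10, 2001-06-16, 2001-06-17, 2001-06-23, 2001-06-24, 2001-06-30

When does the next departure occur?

2001-07-01

Every event lands on a Saturday or Sunday (gaps cycle 1, 6, 1, 6, 1, 6).
So the schedule is: every Saturday and Sunday.
The following Sunday is 2001-07-01.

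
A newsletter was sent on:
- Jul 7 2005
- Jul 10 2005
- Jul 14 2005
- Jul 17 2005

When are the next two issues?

Gaps: 3, 4, 3 days — not constant, but cyclic with period 2.
The events fall on every Thursday and Sunday.
Next Thursday: Jul 21 2005.
The following Sunday is Jul 24 2005.

Jul 21 2005, Jul 24 2005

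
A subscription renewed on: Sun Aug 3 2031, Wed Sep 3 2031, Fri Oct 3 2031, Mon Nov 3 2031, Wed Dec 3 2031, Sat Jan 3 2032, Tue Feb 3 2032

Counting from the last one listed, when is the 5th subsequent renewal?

The day-of-month is always 3 (31, 30, 31, 30, 31, 31 days between events).
So this recurs on the 3rd of each month.
March 2032: Wed Mar 3 2032.
April 2032: Sat Apr 3 2032.
Next: May 2032 → Mon May 3 2032.
June 2032: Thu Jun 3 2032.
Next: July 2032 → Sat Jul 3 2032.

Sat Jul 3 2032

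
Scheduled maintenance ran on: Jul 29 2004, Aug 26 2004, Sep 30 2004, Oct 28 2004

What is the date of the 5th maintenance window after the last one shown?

Mar 31 2005

Every date is a Thursday; gaps 28, 35, 28 days.
Each is the last Thursday of its month (at least one falls on the 29th or later, ruling out '4th Thursday').
November 2004 ends with Thursday Nov 25 2004.
December 2004 ends with Thursday Dec 30 2004.
January 2005 ends with Thursday Jan 27 2005.
February 2005 ends with Thursday Feb 24 2005.
March 2005 ends with Thursday Mar 31 2005.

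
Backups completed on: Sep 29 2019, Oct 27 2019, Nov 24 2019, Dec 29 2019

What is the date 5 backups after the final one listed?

May 31 2020

Every date is a Sunday; gaps 28, 28, 35 days.
Each is the last Sunday of its month (at least one falls on the 29th or later, ruling out '4th Sunday').
January 2020 ends with Sunday Jan 26 2020.
Last Sunday of February 2020: Feb 23 2020.
March 2020 ends with Sunday Mar 29 2020.
Last Sunday of April 2020: Apr 26 2020.
Last Sunday of May 2020: May 31 2020.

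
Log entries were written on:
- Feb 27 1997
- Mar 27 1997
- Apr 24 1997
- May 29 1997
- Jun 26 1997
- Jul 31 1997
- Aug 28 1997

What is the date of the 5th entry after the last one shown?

Jan 29 1998

All Thursdays; the gaps (28, 28, 35, 28, 35, 28) vary with month length.
This is the last Thursday of each month.
September 1997 ends with Thursday Sep 25 1997.
Last Thursday of October 1997: Oct 30 1997.
November 1997 ends with Thursday Nov 27 1997.
Last Thursday of December 1997: Dec 25 1997.
Last Thursday of January 1998: Jan 29 1998.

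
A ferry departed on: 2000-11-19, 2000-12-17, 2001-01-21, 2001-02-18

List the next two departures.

All dates are Sundays, 28, 35, 28 days apart.
Specifically, the 3rd Sunday of each month.
3rd Sunday of March 2001: 2001-03-18.
3rd Sunday of April 2001: 2001-04-15.

2001-03-18, 2001-04-15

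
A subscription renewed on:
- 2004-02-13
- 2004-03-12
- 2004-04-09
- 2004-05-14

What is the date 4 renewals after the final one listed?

2004-09-10

These are Fridays at 28- or 35-day spacing (28, 28, 35).
The pattern: 2nd Friday of the month.
June 2004 — 2nd Friday is 2004-06-11.
July 2004 — 2nd Friday is 2004-07-09.
2nd Friday of August 2004: 2004-08-13.
September 2004 — 2nd Friday is 2004-09-10.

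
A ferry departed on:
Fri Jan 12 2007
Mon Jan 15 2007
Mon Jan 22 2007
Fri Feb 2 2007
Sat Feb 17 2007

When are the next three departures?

Thu Mar 8 2007, Sat Mar 31 2007, Fri Apr 27 2007

Intervals are 3, 7, 11, 15 days — an arithmetic progression with common difference 4.
Next gap: 19 days. Sat Feb 17 2007 + 19 days = Thu Mar 8 2007.
Next gap: 23 days. Thu Mar 8 2007 + 23 days = Sat Mar 31 2007.
Next gap: 27 days. Sat Mar 31 2007 + 27 days = Fri Apr 27 2007.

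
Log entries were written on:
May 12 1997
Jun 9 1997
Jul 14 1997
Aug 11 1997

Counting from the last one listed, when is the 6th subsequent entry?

Gaps: 28, 35, 28 days — a mix of 28 and 35. Every date is a Monday.
Each is the 2nd Monday of its month.
2nd Monday of September 1997: Sep 8 1997.
October 1997 — 2nd Monday is Oct 13 1997.
2nd Monday of November 1997: Nov 10 1997.
December 1997 — 2nd Monday is Dec 8 1997.
2nd Monday of January 1998: Jan 12 1998.
February 1998 — 2nd Monday is Feb 9 1998.

Feb 9 1998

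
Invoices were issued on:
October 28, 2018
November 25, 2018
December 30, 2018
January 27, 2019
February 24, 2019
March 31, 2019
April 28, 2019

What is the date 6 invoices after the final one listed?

Every date is a Sunday; gaps 28, 35, 28, 28, 35, 28 days.
Each is the last Sunday of its month (at least one falls on the 29th or later, ruling out '4th Sunday').
Last Sunday of May 2019: May 26, 2019.
Last Sunday of June 2019: June 30, 2019.
Last Sunday of July 2019: July 28, 2019.
August 2019 ends with Sunday August 25, 2019.
September 2019 ends with Sunday September 29, 2019.
Last Sunday of October 2019: October 27, 2019.

October 27, 2019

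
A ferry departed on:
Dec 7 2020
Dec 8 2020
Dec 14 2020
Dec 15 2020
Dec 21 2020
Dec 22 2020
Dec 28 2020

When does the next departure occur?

The gap pattern 1, 6, 1, 6, 1, 6 repeats every 2 events.
These are the Mondays and Tuesdays of each week.
The following Tuesday is Dec 29 2020.

Dec 29 2020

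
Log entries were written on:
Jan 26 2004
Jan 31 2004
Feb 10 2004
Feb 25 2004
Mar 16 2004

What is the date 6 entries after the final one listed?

Gaps: 5, 10, 15, 20 days — each gap is 5 larger than the previous one.
Next gap: 25 days. Mar 16 2004 + 25 days = Apr 10 2004.
Next gap: 30 days. Apr 10 2004 + 30 days = May 10 2004.
Next gap: 35 days. May 10 2004 + 35 days = Jun 14 2004.
Next gap: 40 days. Jun 14 2004 + 40 days = Jul 24 2004.
Next gap: 45 days. Jul 24 2004 + 45 days = Sep 7 2004.
Next gap: 50 days. Sep 7 2004 + 50 days = Oct 27 2004.

Oct 27 2004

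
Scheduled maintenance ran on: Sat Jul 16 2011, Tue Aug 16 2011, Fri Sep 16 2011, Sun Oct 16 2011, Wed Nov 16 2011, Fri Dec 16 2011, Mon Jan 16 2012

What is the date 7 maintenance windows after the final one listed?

Gaps: 31, 31, 30, 31, 30, 31 days — not constant. Every event is on the 16th of the month.
Pattern: the 16th of each month.
February 2012: Thu Feb 16 2012.
Next: March 2012 → Fri Mar 16 2012.
Next: April 2012 → Mon Apr 16 2012.
Next: May 2012 → Wed May 16 2012.
June 2012: Sat Jun 16 2012.
Next: July 2012 → Mon Jul 16 2012.
August 2012: Thu Aug 16 2012.

Thu Aug 16 2012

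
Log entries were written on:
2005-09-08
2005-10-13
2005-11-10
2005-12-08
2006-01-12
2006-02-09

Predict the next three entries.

2006-03-09, 2006-04-13, 2006-05-11

All dates are Thursdays, 35, 28, 28, 35, 28 days apart.
Specifically, the 2nd Thursday of each month.
March 2006 — 2nd Thursday is 2006-03-09.
2nd Thursday of April 2006: 2006-04-13.
May 2006 — 2nd Thursday is 2006-05-11.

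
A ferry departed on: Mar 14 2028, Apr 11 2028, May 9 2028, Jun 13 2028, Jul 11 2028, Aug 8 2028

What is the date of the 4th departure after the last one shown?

Dec 12 2028

These are Tuesdays at 28- or 35-day spacing (28, 28, 35, 28, 28).
The pattern: 2nd Tuesday of the month.
September 2028 — 2nd Tuesday is Sep 12 2028.
2nd Tuesday of October 2028: Oct 10 2028.
November 2028 — 2nd Tuesday is Nov 14 2028.
December 2028 — 2nd Tuesday is Dec 12 2028.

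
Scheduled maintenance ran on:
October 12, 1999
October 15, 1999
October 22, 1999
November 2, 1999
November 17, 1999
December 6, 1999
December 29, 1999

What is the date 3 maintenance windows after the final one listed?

Gaps: 3, 7, 11, 15, 19, 23 days — each gap is 4 larger than the previous one.
Next gap: 27 days. December 29, 1999 + 27 days = January 25, 2000.
Next gap: 31 days. January 25, 2000 + 31 days = February 25, 2000.
Next gap: 35 days. February 25, 2000 + 35 days = March 31, 2000.

March 31, 2000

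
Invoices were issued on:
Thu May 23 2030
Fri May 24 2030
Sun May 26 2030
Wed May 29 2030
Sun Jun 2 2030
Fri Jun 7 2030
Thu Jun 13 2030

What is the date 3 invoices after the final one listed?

Gaps: 1, 2, 3, 4, 5, 6 days — each gap is 1 larger than the previous one.
Next gap: 7 days. Thu Jun 13 2030 + 7 days = Thu Jun 20 2030.
Next gap: 8 days. Thu Jun 20 2030 + 8 days = Fri Jun 28 2030.
Next gap: 9 days. Fri Jun 28 2030 + 9 days = Sun Jul 7 2030.

Sun Jul 7 2030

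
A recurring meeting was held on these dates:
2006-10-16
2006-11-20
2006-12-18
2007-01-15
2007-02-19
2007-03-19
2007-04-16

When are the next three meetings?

2007-05-21, 2007-06-18, 2007-07-16

Gaps: 35, 28, 28, 35, 28, 28 days — a mix of 28 and 35. Every date is a Monday.
Each is the 3rd Monday of its month.
3rd Monday of May 2007: 2007-05-21.
June 2007 — 3rd Monday is 2007-06-18.
3rd Monday of July 2007: 2007-07-16.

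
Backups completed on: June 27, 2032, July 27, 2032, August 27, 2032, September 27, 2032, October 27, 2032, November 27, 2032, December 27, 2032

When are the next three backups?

Each date is the 27th; the gaps (30, 31, 31, 30, 31, 30) track the month lengths.
The rule is the 27th of each month.
Next: January 2033 → January 27, 2033.
Next: February 2033 → February 27, 2033.
Next: March 2033 → March 27, 2033.

January 27, 2033; February 27, 2033; March 27, 2033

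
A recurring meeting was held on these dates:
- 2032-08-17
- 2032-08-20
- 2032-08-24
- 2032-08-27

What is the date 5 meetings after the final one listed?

2032-09-14

Every event lands on a Tuesday or Friday (gaps cycle 3, 4, 3).
So the schedule is: every Tuesday and Friday.
Next Tuesday: 2032-08-31.
Next Friday: 2032-09-03.
Next Tuesday: 2032-09-07.
The following Friday is 2032-09-10.
Next Tuesday: 2032-09-14.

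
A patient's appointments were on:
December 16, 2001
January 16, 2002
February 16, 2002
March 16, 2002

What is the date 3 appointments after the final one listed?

Gaps: 31, 31, 28 days — not constant. Every event is on the 16th of the month.
Pattern: the 16th of each month.
April 2002: April 16, 2002.
Next: May 2002 → May 16, 2002.
Next: June 2002 → June 16, 2002.

June 16, 2002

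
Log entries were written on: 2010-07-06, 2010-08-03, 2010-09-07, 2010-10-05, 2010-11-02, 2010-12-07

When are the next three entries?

2011-01-04, 2011-02-01, 2011-03-01

Gaps: 28, 35, 28, 28, 35 days — a mix of 28 and 35. Every date is a Tuesday.
Each is the 1st Tuesday of its month.
1st Tuesday of January 2011: 2011-01-04.
1st Tuesday of February 2011: 2011-02-01.
March 2011 — 1st Tuesday is 2011-03-01.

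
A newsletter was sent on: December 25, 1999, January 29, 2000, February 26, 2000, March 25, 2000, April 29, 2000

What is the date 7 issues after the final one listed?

These are Saturdays with 35, 28, 28, 35-day gaps.
Each is the final Saturday of its month — January 29, 2000 is past the 28th, so '4th Saturday' doesn't fit.
May 2000 ends with Saturday May 27, 2000.
Last Saturday of June 2000: June 24, 2000.
July 2000 ends with Saturday July 29, 2000.
Last Saturday of August 2000: August 26, 2000.
Last Saturday of September 2000: September 30, 2000.
October 2000 ends with Saturday October 28, 2000.
November 2000 ends with Saturday November 25, 2000.

November 25, 2000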